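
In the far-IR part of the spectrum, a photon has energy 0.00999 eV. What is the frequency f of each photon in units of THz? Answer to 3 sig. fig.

2.42 THz

Use h = 6.62607015e-34 J·s, 1 eV = 1.602176634e-19 J.
In SI units: E = 0.00999 eV = 1.6006e-21 J.
Since f = E/h for a photon, f = 2.416e12 Hz.
Converting to THz: f = 2.416 THz ≈ 2.42 THz.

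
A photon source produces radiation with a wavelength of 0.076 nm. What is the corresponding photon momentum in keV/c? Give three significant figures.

16.3 keV/c

Use h = 6.62607015e-34 J·s, c = 2.99792458e8 m/s, 1 eV = 1.602176634e-19 J.
First convert: λ = 0.076 nm = 7.6e-11 m.
For a photon p = h/λ, so p = 8.719e-24 kg·m/s.
Converting to keV/c: p = 16.31 keV/c ≈ 16.3 keV/c.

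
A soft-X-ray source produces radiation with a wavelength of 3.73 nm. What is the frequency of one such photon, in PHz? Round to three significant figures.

80.4 PHz

(c = 2.99792458·10^8 m/s.)
In SI units: λ = 3.73 nm = 3.73·10^-9 m.
Since f = c/λ for a photon, f = 8.037·10^16 Hz.
Converting to PHz: f = 80.37 PHz ≈ 80.4 PHz.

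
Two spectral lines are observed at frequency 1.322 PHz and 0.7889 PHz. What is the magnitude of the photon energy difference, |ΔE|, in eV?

Using E = hf: E₁ = 8.7597 × 10^-19 J, E₂ = 5.2273 × 10^-19 J.
|ΔE| = |8.7597 × 10^-19 − 5.2273 × 10^-19| = 3.53 × 10^-19 J = 2.20 eV.

2.20 eV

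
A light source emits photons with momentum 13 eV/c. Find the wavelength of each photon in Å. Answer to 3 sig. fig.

In SI units: p = 13 eV/c = 6.9476·10^-27 kg·m/s.
The photon relation is λ = h/p, giving λ = 9.537·10^-8 m.
Converting to Å: λ = 953.7 Å ≈ 954 Å.

954 Å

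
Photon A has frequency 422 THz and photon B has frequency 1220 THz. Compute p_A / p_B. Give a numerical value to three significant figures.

p_A = 9.327e-28 kg·m/s (from frequency = 422 THz, via p = hf/c).
p_B = 2.696e-27 kg·m/s (from frequency = 1220 THz, via p = hf/c).
Ratio = 9.327e-28 / 2.696e-27 = 0.346.

0.346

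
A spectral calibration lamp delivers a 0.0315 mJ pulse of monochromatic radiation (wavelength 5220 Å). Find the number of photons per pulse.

Per-photon energy: E = 3.805e-19 J (from wavelength = 5220 Å).
N = E_total / E_photon = 3.15e-5 J / 3.805e-19 J = 8.28e13.

8.28e13 photons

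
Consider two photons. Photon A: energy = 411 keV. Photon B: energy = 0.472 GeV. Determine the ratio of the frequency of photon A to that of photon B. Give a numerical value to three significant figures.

f_A = 9.938·10^19 Hz (from energy = 411 keV, via f = E/h).
f_B = 1.141·10^23 Hz (from energy = 0.472 GeV, via f = E/h).
Ratio = 9.938·10^19 / 1.141·10^23 = 8.71·10^-4.

8.71·10^-4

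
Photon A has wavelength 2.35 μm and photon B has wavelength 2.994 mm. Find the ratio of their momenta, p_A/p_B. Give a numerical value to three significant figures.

1270

p_A = 2.820e-28 kg·m/s (from wavelength = 2.35 μm, via p = h/λ).
p_B = 2.213e-31 kg·m/s (from wavelength = 2.994 mm, via p = h/λ).
Ratio = 2.820e-28 / 2.213e-31 = 1270.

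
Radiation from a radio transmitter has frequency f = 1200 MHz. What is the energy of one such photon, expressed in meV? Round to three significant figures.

(h = 6.62607015e-34 J·s, 1 eV = 1.602176634e-19 J.)
Convert to SI: f = 1200 MHz = 1.2e9 Hz.
Since E = hf for a photon, E = 7.951e-25 J.
Converting to meV: E = 0.004963 meV ≈ 4.96e-3 meV.

4.96e-3 meV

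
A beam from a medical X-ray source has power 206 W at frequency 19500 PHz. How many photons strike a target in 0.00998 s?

Total energy: E_total = P·t = 206 × 0.00998 = 2.056 J.
Per-photon energy: E = 1.292e-14 J.
N = E_total / E_photon = 1.59e14.

1.59e14 photons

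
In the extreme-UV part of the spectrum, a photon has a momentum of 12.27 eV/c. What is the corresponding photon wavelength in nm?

In SI units: p = 12.27 eV/c = 6.5574 × 10^-27 kg·m/s.
For a photon λ = h/p, so λ = 1.010 × 10^-7 m.
Converting to nm: λ = 101.0 nm ≈ 101 nm.

101 nm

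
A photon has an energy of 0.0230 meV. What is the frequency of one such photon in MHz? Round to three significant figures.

Convert to SI: E = 0.0230 meV = 3.6850 × 10^-24 J.
The photon relation is f = E/h, giving f = 5.561 × 10^9 Hz.
Converting to MHz: f = 5561 MHz ≈ 5560 MHz.

5560 MHz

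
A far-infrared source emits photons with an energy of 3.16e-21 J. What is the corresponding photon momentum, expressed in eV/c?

(c = 2.99792458e8 m/s, 1 eV = 1.602176634e-19 J.)
For a photon p = E/c, so p = 1.054e-29 kg·m/s.
Converting to eV/c: p = 0.01972 eV/c ≈ 0.0197 eV/c.

0.0197 eV/c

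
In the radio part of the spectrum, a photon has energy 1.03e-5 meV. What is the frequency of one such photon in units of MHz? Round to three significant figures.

(h = 6.62607015e-34 J·s, 1 eV = 1.602176634e-19 J.)
In SI units: E = 1.03e-5 meV = 1.6502e-27 J.
Apply f = E/h: f = 2.491e6 Hz.
Converting to MHz: f = 2.491 MHz ≈ 2.49 MHz.

2.49 MHz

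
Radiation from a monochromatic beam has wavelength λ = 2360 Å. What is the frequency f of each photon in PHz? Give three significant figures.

1.27 PHz

Take c = 2.99792458 × 10^8 m/s.
First convert: λ = 2360 Å = 2.36 × 10^-7 m.
The photon relation is f = c/λ, giving f = 1.270 × 10^15 Hz.
Converting to PHz: f = 1.270 PHz ≈ 1.27 PHz.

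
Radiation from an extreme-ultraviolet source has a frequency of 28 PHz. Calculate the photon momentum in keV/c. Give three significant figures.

0.116 keV/c

In SI units: f = 28 PHz = 2.8 × 10^16 Hz.
For a photon p = hf/c, so p = 6.189 × 10^-26 kg·m/s.
Converting to keV/c: p = 0.1158 keV/c ≈ 0.116 keV/c.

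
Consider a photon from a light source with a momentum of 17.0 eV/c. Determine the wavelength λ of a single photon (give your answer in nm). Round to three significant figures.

In SI units: p = 17.0 eV/c = 9.0853·10^-27 kg·m/s.
Since λ = h/p for a photon, λ = 7.293·10^-8 m.
Converting to nm: λ = 72.93 nm ≈ 72.9 nm.

72.9 nm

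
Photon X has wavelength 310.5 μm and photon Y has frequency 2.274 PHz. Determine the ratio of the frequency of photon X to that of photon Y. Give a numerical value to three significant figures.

f_X = 9.655e11 Hz (from wavelength = 310.5 μm, via f = c/λ).
f_Y = 2.274e15 Hz (from frequency = 2.274 PHz, via f given directly).
Ratio = 9.655e11 / 2.274e15 = 4.25e-4.

4.25e-4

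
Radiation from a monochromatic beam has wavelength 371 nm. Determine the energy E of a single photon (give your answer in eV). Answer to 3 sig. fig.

3.34 eV

(h = 6.62607015 × 10^-34 J·s, c = 2.99792458 × 10^8 m/s, 1 eV = 1.602176634 × 10^-19 J.)
First convert: λ = 371 nm = 3.71 × 10^-7 m.
The photon relation is E = hc/λ, giving E = 5.354 × 10^-19 J.
Converting to eV: E = 3.342 eV ≈ 3.34 eV.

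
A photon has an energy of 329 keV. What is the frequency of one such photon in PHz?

(h = 6.62607015e-34 J·s, 1 eV = 1.602176634e-19 J.)
Convert to SI: E = 329 keV = 5.2712e-14 J.
The photon relation is f = E/h, giving f = 7.955e19 Hz.
Converting to PHz: f = 79550 PHz ≈ 7.96e4 PHz.

7.96e4 PHz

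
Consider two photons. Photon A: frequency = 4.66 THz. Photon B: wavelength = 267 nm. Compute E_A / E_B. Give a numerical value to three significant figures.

E_A = 3.088e-21 J (from frequency = 4.66 THz, via E = hf).
E_B = 7.440e-19 J (from wavelength = 267 nm, via E = hc/λ).
Ratio = 3.088e-21 / 7.440e-19 = 4.15e-3.

4.15e-3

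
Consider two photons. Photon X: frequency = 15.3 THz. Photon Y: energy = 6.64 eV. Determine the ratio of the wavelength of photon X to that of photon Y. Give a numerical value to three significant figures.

105

λ_X = 1.959e-5 m (from frequency = 15.3 THz, via λ = c/f).
λ_Y = 1.867e-7 m (from energy = 6.64 eV, via λ = hc/E).
Ratio = 1.959e-5 / 1.867e-7 = 105.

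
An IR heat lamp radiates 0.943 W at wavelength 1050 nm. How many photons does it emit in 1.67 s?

8.32e18 photons

Total energy: E_total = P·t = 0.943 × 1.67 = 1.575 J.
Per-photon energy: E = 1.892e-19 J.
N = E_total / E_photon = 8.32e18.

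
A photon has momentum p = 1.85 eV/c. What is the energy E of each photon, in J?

2.96 × 10^-19 J

First convert: p = 1.85 eV/c = 9.8869 × 10^-28 kg·m/s.
For a photon E = pc, so E = 2.964 × 10^-19 J.
So E ≈ 2.96 × 10^-19 J.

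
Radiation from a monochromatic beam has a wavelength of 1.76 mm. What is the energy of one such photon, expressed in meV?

0.704 meV

Use h = 6.62607015 × 10^-34 J·s, c = 2.99792458 × 10^8 m/s, 1 eV = 1.602176634 × 10^-19 J.
Convert to SI: λ = 1.76 mm = 0.00176 m.
For a photon E = hc/λ, so E = 1.129 × 10^-22 J.
Converting to meV: E = 0.7045 meV ≈ 0.704 meV.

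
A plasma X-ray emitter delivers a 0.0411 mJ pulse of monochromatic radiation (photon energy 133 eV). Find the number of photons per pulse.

1.93e12 photons

Per-photon energy: E = 2.131e-17 J (from energy = 133 eV).
N = E_total / E_photon = 4.11e-5 J / 2.131e-17 J = 1.93e12.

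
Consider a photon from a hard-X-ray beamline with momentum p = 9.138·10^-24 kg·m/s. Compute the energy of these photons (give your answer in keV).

17.1 keV

(c = 2.99792458·10^8 m/s, 1 eV = 1.602176634·10^-19 J.)
Since E = pc for a photon, E = 2.740·10^-15 J.
Converting to keV: E = 17.10 keV ≈ 17.1 keV.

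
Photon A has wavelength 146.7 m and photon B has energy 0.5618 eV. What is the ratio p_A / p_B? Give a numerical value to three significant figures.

1.50e-8

p_A = 4.517e-36 kg·m/s (from wavelength = 146.7 m, via p = h/λ).
p_B = 3.002e-28 kg·m/s (from energy = 0.5618 eV, via p = E/c).
Ratio = 4.517e-36 / 3.002e-28 = 1.50e-8.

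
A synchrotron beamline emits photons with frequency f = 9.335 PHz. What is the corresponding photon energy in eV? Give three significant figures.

38.6 eV

Use h = 6.62607015 × 10^-34 J·s, 1 eV = 1.602176634 × 10^-19 J.
Convert to SI: f = 9.335 PHz = 9.335 × 10^15 Hz.
Apply E = hf: E = 6.185 × 10^-18 J.
Converting to eV: E = 38.61 eV ≈ 38.6 eV.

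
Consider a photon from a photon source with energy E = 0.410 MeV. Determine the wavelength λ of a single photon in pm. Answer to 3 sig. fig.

3.02 pm

Convert to SI: E = 0.410 MeV = 6.5689 × 10^-14 J.
Since λ = hc/E for a photon, λ = 3.024 × 10^-12 m.
Converting to pm: λ = 3.024 pm ≈ 3.02 pm.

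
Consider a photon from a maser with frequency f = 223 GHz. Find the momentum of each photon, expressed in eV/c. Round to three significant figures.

Use h = 6.62607015e-34 J·s, c = 2.99792458e8 m/s, 1 eV = 1.602176634e-19 J.
Convert to SI: f = 223 GHz = 2.23e11 Hz.
Apply p = hf/c: p = 4.929e-31 kg·m/s.
Converting to eV/c: p = 9.223e-4 eV/c ≈ 9.22e-4 eV/c.

9.22e-4 eV/c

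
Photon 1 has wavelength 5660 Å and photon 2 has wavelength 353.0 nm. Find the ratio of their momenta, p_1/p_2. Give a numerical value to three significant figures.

0.624

p_1 = 1.171e-27 kg·m/s (from wavelength = 5660 Å, via p = h/λ).
p_2 = 1.877e-27 kg·m/s (from wavelength = 353.0 nm, via p = h/λ).
Ratio = 1.171e-27 / 1.877e-27 = 0.624.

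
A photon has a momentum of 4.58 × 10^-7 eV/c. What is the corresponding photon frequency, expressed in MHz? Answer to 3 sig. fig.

111 MHz

(h = 6.62607015 × 10^-34 J·s, c = 2.99792458 × 10^8 m/s, 1 eV = 1.602176634 × 10^-19 J.)
First convert: p = 4.58 × 10^-7 eV/c = 2.4477 × 10^-34 kg·m/s.
Apply f = pc/h: f = 1.107 × 10^8 Hz.
Converting to MHz: f = 110.7 MHz ≈ 111 MHz.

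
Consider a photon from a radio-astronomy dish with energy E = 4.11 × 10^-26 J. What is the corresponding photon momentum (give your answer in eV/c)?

(c = 2.99792458 × 10^8 m/s, 1 eV = 1.602176634 × 10^-19 J.)
For a photon p = E/c, so p = 1.371 × 10^-34 kg·m/s.
Converting to eV/c: p = 2.565 × 10^-7 eV/c ≈ 2.57 × 10^-7 eV/c.

2.57 × 10^-7 eV/c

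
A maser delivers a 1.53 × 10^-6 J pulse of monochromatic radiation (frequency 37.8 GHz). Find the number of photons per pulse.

6.11 × 10^16 photons

Per-photon energy: E = 2.505 × 10^-23 J (from frequency = 37.8 GHz).
N = E_total / E_photon = 1.53 × 10^-6 J / 2.505 × 10^-23 J = 6.11 × 10^16.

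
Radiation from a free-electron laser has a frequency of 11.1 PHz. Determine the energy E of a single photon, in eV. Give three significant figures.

45.9 eV

Take h = 6.62607015e-34 J·s, 1 eV = 1.602176634e-19 J.
Convert to SI: f = 11.1 PHz = 1.11e16 Hz.
For a photon E = hf, so E = 7.355e-18 J.
Converting to eV: E = 45.91 eV ≈ 45.9 eV.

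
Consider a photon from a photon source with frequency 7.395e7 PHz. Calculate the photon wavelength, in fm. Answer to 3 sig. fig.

4.05 fm

(c = 2.99792458e8 m/s.)
Convert to SI: f = 7.395e7 PHz = 7.395e22 Hz.
Since λ = c/f for a photon, λ = 4.054e-15 m.
Converting to fm: λ = 4.054 fm ≈ 4.05 fm.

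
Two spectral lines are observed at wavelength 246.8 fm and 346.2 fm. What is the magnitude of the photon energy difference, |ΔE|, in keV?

1440 keV

Using E = hc/λ: E₁ = 8.0488e-13 J, E₂ = 5.7379e-13 J.
|ΔE| = |8.0488e-13 − 5.7379e-13| = 2.31e-13 J = 1440 keV.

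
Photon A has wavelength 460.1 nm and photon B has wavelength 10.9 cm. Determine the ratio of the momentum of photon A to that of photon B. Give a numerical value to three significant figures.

2.37·10^5

p_A = 1.440·10^-27 kg·m/s (from wavelength = 460.1 nm, via p = h/λ).
p_B = 6.079·10^-33 kg·m/s (from wavelength = 10.9 cm, via p = h/λ).
Ratio = 1.440·10^-27 / 6.079·10^-33 = 2.37·10^5.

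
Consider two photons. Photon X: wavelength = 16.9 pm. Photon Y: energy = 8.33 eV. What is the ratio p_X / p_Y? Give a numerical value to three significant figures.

8810

p_X = 3.921 × 10^-23 kg·m/s (from wavelength = 16.9 pm, via p = h/λ).
p_Y = 4.452 × 10^-27 kg·m/s (from energy = 8.33 eV, via p = E/c).
Ratio = 3.921 × 10^-23 / 4.452 × 10^-27 = 8810.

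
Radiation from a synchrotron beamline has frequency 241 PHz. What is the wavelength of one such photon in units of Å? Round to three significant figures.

In SI units: f = 241 PHz = 2.41·10^17 Hz.
Since λ = c/f for a photon, λ = 1.244·10^-9 m.
Converting to Å: λ = 12.44 Å ≈ 12.4 Å.

12.4 Å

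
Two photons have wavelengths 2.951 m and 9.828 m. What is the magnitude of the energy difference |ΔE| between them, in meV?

Using E = hc/λ: E₁ = 6.7314 × 10^-26 J, E₂ = 2.0212 × 10^-26 J.
|ΔE| = |6.7314 × 10^-26 − 2.0212 × 10^-26| = 4.71 × 10^-26 J = 2.94 × 10^-4 meV.

2.94 × 10^-4 meV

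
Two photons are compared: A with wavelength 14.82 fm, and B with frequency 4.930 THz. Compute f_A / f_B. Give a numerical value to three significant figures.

4.10 × 10^9

f_A = 2.023 × 10^22 Hz (from wavelength = 14.82 fm, via f = c/λ).
f_B = 4.930 × 10^12 Hz (from frequency = 4.930 THz, via f given directly).
Ratio = 2.023 × 10^22 / 4.930 × 10^12 = 4.10 × 10^9.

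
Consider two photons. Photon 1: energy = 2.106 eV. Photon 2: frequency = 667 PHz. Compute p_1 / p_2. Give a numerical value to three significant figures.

7.63 × 10^-4

p_1 = 1.126 × 10^-27 kg·m/s (from energy = 2.106 eV, via p = E/c).
p_2 = 1.474 × 10^-24 kg·m/s (from frequency = 667 PHz, via p = hf/c).
Ratio = 1.126 × 10^-27 / 1.474 × 10^-24 = 7.63 × 10^-4.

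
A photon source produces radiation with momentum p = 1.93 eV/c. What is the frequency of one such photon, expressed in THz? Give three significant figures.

467 THz

Take h = 6.62607015 × 10^-34 J·s, c = 2.99792458 × 10^8 m/s, 1 eV = 1.602176634 × 10^-19 J.
Convert to SI: p = 1.93 eV/c = 1.0314 × 10^-27 kg·m/s.
The photon relation is f = pc/h, giving f = 4.667 × 10^14 Hz.
Converting to THz: f = 466.7 THz ≈ 467 THz.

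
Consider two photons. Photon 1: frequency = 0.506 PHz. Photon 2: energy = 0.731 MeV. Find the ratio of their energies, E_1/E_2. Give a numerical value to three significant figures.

2.86 × 10^-6

E_1 = 3.353 × 10^-19 J (from frequency = 0.506 PHz, via E = hf).
E_2 = 1.171 × 10^-13 J (from energy = 0.731 MeV, via E given directly).
Ratio = 3.353 × 10^-19 / 1.171 × 10^-13 = 2.86 × 10^-6.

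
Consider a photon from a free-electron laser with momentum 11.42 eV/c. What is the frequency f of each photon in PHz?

2.76 PHz

(h = 6.62607015e-34 J·s, c = 2.99792458e8 m/s, 1 eV = 1.602176634e-19 J.)
Convert to SI: p = 11.42 eV/c = 6.1032e-27 kg·m/s.
The photon relation is f = pc/h, giving f = 2.761e15 Hz.
Converting to PHz: f = 2.761 PHz ≈ 2.76 PHz.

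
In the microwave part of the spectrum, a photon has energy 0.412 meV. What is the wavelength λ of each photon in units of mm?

3.01 mm

Convert to SI: E = 0.412 meV = 6.6010 × 10^-23 J.
The photon relation is λ = hc/E, giving λ = 0.003009 m.
Converting to mm: λ = 3.009 mm ≈ 3.01 mm.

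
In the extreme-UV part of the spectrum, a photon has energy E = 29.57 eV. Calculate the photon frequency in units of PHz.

7.15 PHz

In SI units: E = 29.57 eV = 4.7376·10^-18 J.
For a photon f = E/h, so f = 7.150·10^15 Hz.
Converting to PHz: f = 7.150 PHz ≈ 7.15 PHz.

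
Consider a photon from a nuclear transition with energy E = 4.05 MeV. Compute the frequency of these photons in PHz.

9.79·10^5 PHz

Use h = 6.62607015·10^-34 J·s, 1 eV = 1.602176634·10^-19 J.
In SI units: E = 4.05 MeV = 6.4888·10^-13 J.
The photon relation is f = E/h, giving f = 9.793·10^20 Hz.
Converting to PHz: f = 979300 PHz ≈ 9.79·10^5 PHz.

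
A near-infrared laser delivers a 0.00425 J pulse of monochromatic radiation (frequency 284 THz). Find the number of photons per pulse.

2.26 × 10^16 photons

Per-photon energy: E = 1.882 × 10^-19 J (from frequency = 284 THz).
N = E_total / E_photon = 0.00425 J / 1.882 × 10^-19 J = 2.26 × 10^16.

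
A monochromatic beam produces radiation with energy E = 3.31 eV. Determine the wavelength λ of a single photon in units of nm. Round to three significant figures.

375 nm

Convert to SI: E = 3.31 eV = 5.3032e-19 J.
Since λ = hc/E for a photon, λ = 3.746e-7 m.
Converting to nm: λ = 374.6 nm ≈ 375 nm.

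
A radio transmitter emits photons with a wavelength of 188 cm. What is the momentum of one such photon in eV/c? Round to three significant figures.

6.59 × 10^-7 eV/c

(h = 6.62607015 × 10^-34 J·s, c = 2.99792458 × 10^8 m/s, 1 eV = 1.602176634 × 10^-19 J.)
In SI units: λ = 188 cm = 1.88 m.
Apply p = h/λ: p = 3.525 × 10^-34 kg·m/s.
Converting to eV/c: p = 6.595 × 10^-7 eV/c ≈ 6.59 × 10^-7 eV/c.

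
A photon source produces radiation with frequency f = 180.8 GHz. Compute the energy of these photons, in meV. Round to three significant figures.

0.748 meV

(h = 6.62607015 × 10^-34 J·s, 1 eV = 1.602176634 × 10^-19 J.)
First convert: f = 180.8 GHz = 1.808 × 10^11 Hz.
Apply E = hf: E = 1.198 × 10^-22 J.
Converting to meV: E = 0.7477 meV ≈ 0.748 meV.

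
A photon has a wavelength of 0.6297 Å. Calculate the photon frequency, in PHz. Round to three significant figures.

4760 PHz

In SI units: λ = 0.6297 Å = 6.297e-11 m.
Since f = c/λ for a photon, f = 4.761e18 Hz.
Converting to PHz: f = 4761 PHz ≈ 4760 PHz.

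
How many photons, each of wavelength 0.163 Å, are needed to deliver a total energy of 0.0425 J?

3.49·10^12 photons

Per-photon energy: E = 1.219·10^-14 J (from wavelength = 0.163 Å).
N = E_total / E_photon = 0.0425 J / 1.219·10^-14 J = 3.49·10^12.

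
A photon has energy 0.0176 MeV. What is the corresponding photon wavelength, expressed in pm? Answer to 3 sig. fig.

First convert: E = 0.0176 MeV = 2.8198e-15 J.
Apply λ = hc/E: λ = 7.045e-11 m.
Converting to pm: λ = 70.45 pm ≈ 70.4 pm.

70.4 pm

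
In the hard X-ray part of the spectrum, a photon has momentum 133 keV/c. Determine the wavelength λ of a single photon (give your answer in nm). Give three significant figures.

(h = 6.62607015·10^-34 J·s, c = 2.99792458·10^8 m/s, 1 eV = 1.602176634·10^-19 J.)
Convert to SI: p = 133 keV/c = 7.1079·10^-23 kg·m/s.
Since λ = h/p for a photon, λ = 9.322·10^-12 m.
Converting to nm: λ = 0.009322 nm ≈ 9.32·10^-3 nm.

9.32·10^-3 nm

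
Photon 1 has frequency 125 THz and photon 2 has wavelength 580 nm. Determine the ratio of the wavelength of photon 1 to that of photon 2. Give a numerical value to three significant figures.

4.14

λ_1 = 2.398e-6 m (from frequency = 125 THz, via λ = c/f).
λ_2 = 5.800e-7 m (from wavelength = 580 nm, via λ given directly).
Ratio = 2.398e-6 / 5.800e-7 = 4.14.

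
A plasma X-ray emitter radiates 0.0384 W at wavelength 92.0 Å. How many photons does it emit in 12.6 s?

Total energy: E_total = P·t = 0.0384 × 12.6 = 0.4838 J.
Per-photon energy: E = 2.159e-17 J.
N = E_total / E_photon = 2.24e16.

2.24e16 photons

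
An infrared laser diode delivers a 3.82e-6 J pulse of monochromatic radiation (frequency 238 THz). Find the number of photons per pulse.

Per-photon energy: E = 1.577e-19 J (from frequency = 238 THz).
N = E_total / E_photon = 3.82e-6 J / 1.577e-19 J = 2.42e13.

2.42e13 photons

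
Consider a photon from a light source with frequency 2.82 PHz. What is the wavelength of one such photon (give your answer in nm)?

106 nm

(c = 2.99792458 × 10^8 m/s.)
Convert to SI: f = 2.82 PHz = 2.82 × 10^15 Hz.
Apply λ = c/f: λ = 1.063 × 10^-7 m.
Converting to nm: λ = 106.3 nm ≈ 106 nm.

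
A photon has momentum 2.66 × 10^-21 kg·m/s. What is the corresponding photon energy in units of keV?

4980 keV

The photon relation is E = pc, giving E = 7.974 × 10^-13 J.
Converting to keV: E = 4977 keV ≈ 4980 keV.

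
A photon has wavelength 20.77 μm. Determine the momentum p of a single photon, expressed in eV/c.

Use h = 6.62607015 × 10^-34 J·s, c = 2.99792458 × 10^8 m/s, 1 eV = 1.602176634 × 10^-19 J.
In SI units: λ = 20.77 μm = 2.077 × 10^-5 m.
Since p = h/λ for a photon, p = 3.190 × 10^-29 kg·m/s.
Converting to eV/c: p = 0.05969 eV/c ≈ 0.0597 eV/c.

0.0597 eV/c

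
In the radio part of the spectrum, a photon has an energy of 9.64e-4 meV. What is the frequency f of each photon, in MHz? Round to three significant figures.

(h = 6.62607015e-34 J·s, 1 eV = 1.602176634e-19 J.)
First convert: E = 9.64e-4 meV = 1.5445e-25 J.
The photon relation is f = E/h, giving f = 2.331e8 Hz.
Converting to MHz: f = 233.1 MHz ≈ 233 MHz.

233 MHz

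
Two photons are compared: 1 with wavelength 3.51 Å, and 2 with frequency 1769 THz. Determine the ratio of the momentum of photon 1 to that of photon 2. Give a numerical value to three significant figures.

483

p_1 = 1.888·10^-24 kg·m/s (from wavelength = 3.51 Å, via p = h/λ).
p_2 = 3.910·10^-27 kg·m/s (from frequency = 1769 THz, via p = hf/c).
Ratio = 1.888·10^-24 / 3.910·10^-27 = 483.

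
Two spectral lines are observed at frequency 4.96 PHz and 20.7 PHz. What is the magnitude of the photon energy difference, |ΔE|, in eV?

Using E = hf: E₁ = 3.287·10^-18 J, E₂ = 1.372·10^-17 J.
|ΔE| = |3.287·10^-18 − 1.372·10^-17| = 1.04·10^-17 J = 65.1 eV.

65.1 eV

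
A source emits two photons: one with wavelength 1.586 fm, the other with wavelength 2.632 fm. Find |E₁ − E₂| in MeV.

Using E = hc/λ: E₁ = 1.2525e-10 J, E₂ = 7.5473e-11 J.
|ΔE| = |1.2525e-10 − 7.5473e-11| = 4.98e-11 J = 311 MeV.

311 MeV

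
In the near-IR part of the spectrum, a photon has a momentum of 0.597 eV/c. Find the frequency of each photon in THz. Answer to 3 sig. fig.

144 THz

Convert to SI: p = 0.597 eV/c = 3.1905e-28 kg·m/s.
For a photon f = pc/h, so f = 1.444e14 Hz.
Converting to THz: f = 144.4 THz ≈ 144 THz.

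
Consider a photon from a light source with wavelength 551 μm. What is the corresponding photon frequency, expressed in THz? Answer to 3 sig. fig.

0.544 THz

First convert: λ = 551 μm = 5.51e-4 m.
Apply f = c/λ: f = 5.441e11 Hz.
Converting to THz: f = 0.5441 THz ≈ 0.544 THz.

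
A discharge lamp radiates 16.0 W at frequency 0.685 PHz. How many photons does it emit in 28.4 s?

1.00 × 10^21 photons

Total energy: E_total = P·t = 16.0 × 28.4 = 454.4 J.
Per-photon energy: E = 4.539 × 10^-19 J.
N = E_total / E_photon = 1.00 × 10^21.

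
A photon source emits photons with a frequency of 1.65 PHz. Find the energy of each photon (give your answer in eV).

Take h = 6.62607015 × 10^-34 J·s, 1 eV = 1.602176634 × 10^-19 J.
In SI units: f = 1.65 PHz = 1.65 × 10^15 Hz.
The photon relation is E = hf, giving E = 1.093 × 10^-18 J.
Converting to eV: E = 6.824 eV ≈ 6.82 eV.

6.82 eV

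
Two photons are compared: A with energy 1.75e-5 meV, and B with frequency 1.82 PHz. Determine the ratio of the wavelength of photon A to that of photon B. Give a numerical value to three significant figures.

λ_A = 70.85 m (from energy = 1.75e-5 meV, via λ = hc/E).
λ_B = 1.647e-7 m (from frequency = 1.82 PHz, via λ = c/f).
Ratio = 70.85 / 1.647e-7 = 4.30e8.

4.30e8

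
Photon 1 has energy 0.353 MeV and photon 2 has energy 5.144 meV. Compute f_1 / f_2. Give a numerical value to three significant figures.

f_1 = 8.536 × 10^19 Hz (from energy = 0.353 MeV, via f = E/h).
f_2 = 1.244 × 10^12 Hz (from energy = 5.144 meV, via f = E/h).
Ratio = 8.536 × 10^19 / 1.244 × 10^12 = 6.86 × 10^7.

6.86 × 10^7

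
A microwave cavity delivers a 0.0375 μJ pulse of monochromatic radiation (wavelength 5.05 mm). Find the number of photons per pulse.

Per-photon energy: E = 3.934e-23 J (from wavelength = 5.05 mm).
N = E_total / E_photon = 3.75e-8 J / 3.934e-23 J = 9.53e14.

9.53e14 photons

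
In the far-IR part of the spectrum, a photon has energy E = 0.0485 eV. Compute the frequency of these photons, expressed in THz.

Take h = 6.62607015 × 10^-34 J·s, 1 eV = 1.602176634 × 10^-19 J.
Convert to SI: E = 0.0485 eV = 7.7706 × 10^-21 J.
Since f = E/h for a photon, f = 1.173 × 10^13 Hz.
Converting to THz: f = 11.73 THz ≈ 11.7 THz.

11.7 THz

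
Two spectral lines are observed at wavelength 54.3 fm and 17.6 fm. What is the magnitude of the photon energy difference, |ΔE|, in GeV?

0.0476 GeV

Using E = hc/λ: E₁ = 3.658 × 10^-12 J, E₂ = 1.129 × 10^-11 J.
|ΔE| = |3.658 × 10^-12 − 1.129 × 10^-11| = 7.63 × 10^-12 J = 0.0476 GeV.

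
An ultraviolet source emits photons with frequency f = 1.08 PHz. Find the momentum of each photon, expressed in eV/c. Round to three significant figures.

4.47 eV/c

In SI units: f = 1.08 PHz = 1.08e15 Hz.
For a photon p = hf/c, so p = 2.387e-27 kg·m/s.
Converting to eV/c: p = 4.467 eV/c ≈ 4.47 eV/c.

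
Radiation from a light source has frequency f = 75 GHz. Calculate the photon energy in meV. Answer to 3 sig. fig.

Use h = 6.62607015 × 10^-34 J·s, 1 eV = 1.602176634 × 10^-19 J.
First convert: f = 75 GHz = 7.5 × 10^10 Hz.
The photon relation is E = hf, giving E = 4.970 × 10^-23 J.
Converting to meV: E = 0.3102 meV ≈ 0.310 meV.

0.310 meV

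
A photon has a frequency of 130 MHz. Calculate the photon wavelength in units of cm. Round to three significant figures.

231 cm

Take c = 2.99792458 × 10^8 m/s.
First convert: f = 130 MHz = 1.3 × 10^8 Hz.
The photon relation is λ = c/f, giving λ = 2.306 m.
Converting to cm: λ = 230.6 cm ≈ 231 cm.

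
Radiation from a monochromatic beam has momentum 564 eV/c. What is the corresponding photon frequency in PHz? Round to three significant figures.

Take h = 6.62607015e-34 J·s, c = 2.99792458e8 m/s, 1 eV = 1.602176634e-19 J.
Convert to SI: p = 564 eV/c = 3.0142e-25 kg·m/s.
For a photon f = pc/h, so f = 1.364e17 Hz.
Converting to PHz: f = 136.4 PHz ≈ 136 PHz.

136 PHz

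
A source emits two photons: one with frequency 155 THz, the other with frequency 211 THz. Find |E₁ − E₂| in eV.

Using E = hf: E₁ = 1.027 × 10^-19 J, E₂ = 1.398 × 10^-19 J.
|ΔE| = |1.027 × 10^-19 − 1.398 × 10^-19| = 3.71 × 10^-20 J = 0.232 eV.

0.232 eV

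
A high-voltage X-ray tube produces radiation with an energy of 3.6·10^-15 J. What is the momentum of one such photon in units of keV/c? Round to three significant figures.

For a photon p = E/c, so p = 1.201·10^-23 kg·m/s.
Converting to keV/c: p = 22.47 keV/c ≈ 22.5 keV/c.

22.5 keV/c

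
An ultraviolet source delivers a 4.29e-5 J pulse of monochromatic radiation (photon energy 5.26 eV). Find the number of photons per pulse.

Per-photon energy: E = 8.427e-19 J (from energy = 5.26 eV).
N = E_total / E_photon = 4.29e-5 J / 8.427e-19 J = 5.09e13.

5.09e13 photons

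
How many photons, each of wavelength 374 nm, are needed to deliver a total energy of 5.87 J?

1.11e19 photons

Per-photon energy: E = 5.311e-19 J (from wavelength = 374 nm).
N = E_total / E_photon = 5.87 J / 5.311e-19 J = 1.11e19.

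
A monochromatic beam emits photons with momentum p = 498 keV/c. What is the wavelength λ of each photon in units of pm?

2.49 pm

Take h = 6.62607015 × 10^-34 J·s, c = 2.99792458 × 10^8 m/s, 1 eV = 1.602176634 × 10^-19 J.
In SI units: p = 498 keV/c = 2.6615 × 10^-22 kg·m/s.
Since λ = h/p for a photon, λ = 2.490 × 10^-12 m.
Converting to pm: λ = 2.490 pm ≈ 2.49 pm.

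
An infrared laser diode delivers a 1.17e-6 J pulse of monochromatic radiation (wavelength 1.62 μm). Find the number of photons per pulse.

Per-photon energy: E = 1.226e-19 J (from wavelength = 1.62 μm).
N = E_total / E_photon = 1.17e-6 J / 1.226e-19 J = 9.54e12.

9.54e12 photons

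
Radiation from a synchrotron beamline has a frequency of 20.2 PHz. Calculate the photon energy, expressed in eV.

83.5 eV

(h = 6.62607015e-34 J·s, 1 eV = 1.602176634e-19 J.)
First convert: f = 20.2 PHz = 2.02e16 Hz.
Apply E = hf: E = 1.338e-17 J.
Converting to eV: E = 83.54 eV ≈ 83.5 eV.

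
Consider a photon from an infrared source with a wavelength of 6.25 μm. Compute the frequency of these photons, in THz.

48.0 THz

Take c = 2.99792458e8 m/s.
In SI units: λ = 6.25 μm = 6.25e-6 m.
The photon relation is f = c/λ, giving f = 4.797e13 Hz.
Converting to THz: f = 47.97 THz ≈ 48.0 THz.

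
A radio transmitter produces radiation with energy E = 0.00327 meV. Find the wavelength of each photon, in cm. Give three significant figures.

37.9 cm

Use h = 6.62607015e-34 J·s, c = 2.99792458e8 m/s, 1 eV = 1.602176634e-19 J.
First convert: E = 0.00327 meV = 5.2391e-25 J.
For a photon λ = hc/E, so λ = 0.3792 m.
Converting to cm: λ = 37.92 cm ≈ 37.9 cm.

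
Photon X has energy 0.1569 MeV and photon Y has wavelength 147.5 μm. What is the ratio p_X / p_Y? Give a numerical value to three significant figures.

p_X = 8.385e-23 kg·m/s (from energy = 0.1569 MeV, via p = E/c).
p_Y = 4.492e-30 kg·m/s (from wavelength = 147.5 μm, via p = h/λ).
Ratio = 8.385e-23 / 4.492e-30 = 1.87e7.

1.87e7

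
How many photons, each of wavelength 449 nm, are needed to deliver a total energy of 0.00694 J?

Per-photon energy: E = 4.424e-19 J (from wavelength = 449 nm).
N = E_total / E_photon = 0.00694 J / 4.424e-19 J = 1.57e16.

1.57e16 photons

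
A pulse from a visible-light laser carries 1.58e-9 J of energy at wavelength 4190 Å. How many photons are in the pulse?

Per-photon energy: E = 4.741e-19 J (from wavelength = 4190 Å).
N = E_total / E_photon = 1.58e-9 J / 4.741e-19 J = 3.33e9.

3.33e9 photons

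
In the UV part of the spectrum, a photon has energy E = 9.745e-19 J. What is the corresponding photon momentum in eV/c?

Take c = 2.99792458e8 m/s, 1 eV = 1.602176634e-19 J.
The photon relation is p = E/c, giving p = 3.251e-27 kg·m/s.
Converting to eV/c: p = 6.082 eV/c ≈ 6.08 eV/c.

6.08 eV/c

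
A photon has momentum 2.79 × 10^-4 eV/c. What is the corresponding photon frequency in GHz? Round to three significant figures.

(h = 6.62607015 × 10^-34 J·s, c = 2.99792458 × 10^8 m/s, 1 eV = 1.602176634 × 10^-19 J.)
Convert to SI: p = 2.79 × 10^-4 eV/c = 1.4911 × 10^-31 kg·m/s.
The photon relation is f = pc/h, giving f = 6.746 × 10^10 Hz.
Converting to GHz: f = 67.46 GHz ≈ 67.5 GHz.

67.5 GHz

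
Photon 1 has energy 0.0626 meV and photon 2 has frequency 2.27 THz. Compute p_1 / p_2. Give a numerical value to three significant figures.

p_1 = 3.346·10^-32 kg·m/s (from energy = 0.0626 meV, via p = E/c).
p_2 = 5.017·10^-30 kg·m/s (from frequency = 2.27 THz, via p = hf/c).
Ratio = 3.346·10^-32 / 5.017·10^-30 = 6.67·10^-3.

6.67·10^-3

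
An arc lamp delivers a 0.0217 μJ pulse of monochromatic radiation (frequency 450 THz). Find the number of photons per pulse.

7.28e10 photons

Per-photon energy: E = 2.982e-19 J (from frequency = 450 THz).
N = E_total / E_photon = 2.17e-8 J / 2.982e-19 J = 7.28e10.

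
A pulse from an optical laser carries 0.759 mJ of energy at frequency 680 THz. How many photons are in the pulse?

Per-photon energy: E = 4.506 × 10^-19 J (from frequency = 680 THz).
N = E_total / E_photon = 7.59 × 10^-4 J / 4.506 × 10^-19 J = 1.68 × 10^15.

1.68 × 10^15 photons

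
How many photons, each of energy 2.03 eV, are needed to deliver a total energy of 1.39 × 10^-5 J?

Per-photon energy: E = 3.252 × 10^-19 J (from energy = 2.03 eV).
N = E_total / E_photon = 1.39 × 10^-5 J / 3.252 × 10^-19 J = 4.27 × 10^13.

4.27 × 10^13 photons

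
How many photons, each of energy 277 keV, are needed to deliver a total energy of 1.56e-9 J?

3.52e4 photons

Per-photon energy: E = 4.438e-14 J (from energy = 277 keV).
N = E_total / E_photon = 1.56e-9 J / 4.438e-14 J = 35200.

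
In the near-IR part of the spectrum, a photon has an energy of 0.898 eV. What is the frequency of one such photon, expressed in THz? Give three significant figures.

(h = 6.62607015·10^-34 J·s, 1 eV = 1.602176634·10^-19 J.)
In SI units: E = 0.898 eV = 1.4388·10^-19 J.
Apply f = E/h: f = 2.171·10^14 Hz.
Converting to THz: f = 217.1 THz ≈ 217 THz.

217 THz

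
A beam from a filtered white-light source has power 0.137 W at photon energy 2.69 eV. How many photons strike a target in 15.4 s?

4.90e18 photons

Total energy: E_total = P·t = 0.137 × 15.4 = 2.110 J.
Per-photon energy: E = 4.310e-19 J.
N = E_total / E_photon = 4.90e18.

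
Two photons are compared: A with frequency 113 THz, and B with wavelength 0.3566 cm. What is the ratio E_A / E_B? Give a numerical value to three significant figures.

1340

E_A = 7.487e-20 J (from frequency = 113 THz, via E = hf).
E_B = 5.571e-23 J (from wavelength = 0.3566 cm, via E = hc/λ).
Ratio = 7.487e-20 / 5.571e-23 = 1340.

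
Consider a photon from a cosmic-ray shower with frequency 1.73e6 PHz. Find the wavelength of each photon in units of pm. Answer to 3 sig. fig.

0.173 pm

Use c = 2.99792458e8 m/s.
First convert: f = 1.73e6 PHz = 1.73e21 Hz.
Apply λ = c/f: λ = 1.733e-13 m.
Converting to pm: λ = 0.1733 pm ≈ 0.173 pm.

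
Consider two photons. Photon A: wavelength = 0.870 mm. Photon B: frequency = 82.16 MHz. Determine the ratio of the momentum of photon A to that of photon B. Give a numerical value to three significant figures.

p_A = 7.616 × 10^-31 kg·m/s (from wavelength = 0.870 mm, via p = h/λ).
p_B = 1.816 × 10^-34 kg·m/s (from frequency = 82.16 MHz, via p = hf/c).
Ratio = 7.616 × 10^-31 / 1.816 × 10^-34 = 4190.

4190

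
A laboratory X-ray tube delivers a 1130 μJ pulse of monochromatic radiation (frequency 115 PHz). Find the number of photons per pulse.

Per-photon energy: E = 7.620 × 10^-17 J (from frequency = 115 PHz).
N = E_total / E_photon = 0.00113 J / 7.620 × 10^-17 J = 1.48 × 10^13.

1.48 × 10^13 photons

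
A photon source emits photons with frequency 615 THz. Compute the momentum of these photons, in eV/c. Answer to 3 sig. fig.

Convert to SI: f = 615 THz = 6.15e14 Hz.
The photon relation is p = hf/c, giving p = 1.359e-27 kg·m/s.
Converting to eV/c: p = 2.543 eV/c ≈ 2.54 eV/c.

2.54 eV/c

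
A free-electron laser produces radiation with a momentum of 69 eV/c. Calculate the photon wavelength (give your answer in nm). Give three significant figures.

18.0 nm

In SI units: p = 69 eV/c = 3.6876e-26 kg·m/s.
Apply λ = h/p: λ = 1.797e-8 m.
Converting to nm: λ = 17.97 nm ≈ 18.0 nm.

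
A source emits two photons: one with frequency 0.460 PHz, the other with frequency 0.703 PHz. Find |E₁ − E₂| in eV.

1.00 eV

Using E = hf: E₁ = 3.048·10^-19 J, E₂ = 4.658·10^-19 J.
|ΔE| = |3.048·10^-19 − 4.658·10^-19| = 1.61·10^-19 J = 1.00 eV.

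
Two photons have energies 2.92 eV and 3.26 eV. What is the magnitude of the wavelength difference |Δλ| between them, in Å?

443 Å

Using λ = hc/E: λ₁ = 4.246 × 10^-7 m, λ₂ = 3.803 × 10^-7 m.
|Δλ| = |4.246 × 10^-7 − 3.803 × 10^-7| = 4.43 × 10^-8 m = 443 Å.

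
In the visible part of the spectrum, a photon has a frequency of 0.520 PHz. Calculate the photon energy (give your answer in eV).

2.15 eV

Convert to SI: f = 0.520 PHz = 5.20·10^14 Hz.
For a photon E = hf, so E = 3.446·10^-19 J.
Converting to eV: E = 2.151 eV ≈ 2.15 eV.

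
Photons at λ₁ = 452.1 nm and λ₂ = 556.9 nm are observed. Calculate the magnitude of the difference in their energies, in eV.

Using E = hc/λ: E₁ = 4.3938 × 10^-19 J, E₂ = 3.5670 × 10^-19 J.
|ΔE| = |4.3938 × 10^-19 − 3.5670 × 10^-19| = 8.27 × 10^-20 J = 0.516 eV.

0.516 eV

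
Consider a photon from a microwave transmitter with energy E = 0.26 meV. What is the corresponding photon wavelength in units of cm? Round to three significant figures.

Use h = 6.62607015 × 10^-34 J·s, c = 2.99792458 × 10^8 m/s, 1 eV = 1.602176634 × 10^-19 J.
Convert to SI: E = 0.26 meV = 4.1657 × 10^-23 J.
The photon relation is λ = hc/E, giving λ = 0.004769 m.
Converting to cm: λ = 0.4769 cm ≈ 0.477 cm.

0.477 cm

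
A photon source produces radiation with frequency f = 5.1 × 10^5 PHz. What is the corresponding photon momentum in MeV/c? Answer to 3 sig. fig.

2.11 MeV/c

Convert to SI: f = 5.1 × 10^5 PHz = 5.1 × 10^20 Hz.
For a photon p = hf/c, so p = 1.127 × 10^-21 kg·m/s.
Converting to MeV/c: p = 2.109 MeV/c ≈ 2.11 MeV/c.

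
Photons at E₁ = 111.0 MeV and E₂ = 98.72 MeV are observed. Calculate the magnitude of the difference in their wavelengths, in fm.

1.39 fm

Using λ = hc/E: λ₁ = 1.1170e-14 m, λ₂ = 1.2559e-14 m.
|Δλ| = |1.1170e-14 − 1.2559e-14| = 1.39e-15 m = 1.39 fm.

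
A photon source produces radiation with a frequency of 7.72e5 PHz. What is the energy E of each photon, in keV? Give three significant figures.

Use h = 6.62607015e-34 J·s, 1 eV = 1.602176634e-19 J.
In SI units: f = 7.72e5 PHz = 7.72e20 Hz.
Since E = hf for a photon, E = 5.115e-13 J.
Converting to keV: E = 3193 keV ≈ 3190 keV.

3190 keV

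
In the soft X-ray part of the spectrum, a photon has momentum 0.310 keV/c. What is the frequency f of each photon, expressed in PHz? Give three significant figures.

Convert to SI: p = 0.310 keV/c = 1.6567e-25 kg·m/s.
For a photon f = pc/h, so f = 7.496e16 Hz.
Converting to PHz: f = 74.96 PHz ≈ 75.0 PHz.

75.0 PHz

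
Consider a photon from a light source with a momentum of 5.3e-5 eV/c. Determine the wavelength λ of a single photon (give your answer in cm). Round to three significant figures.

2.34 cm

In SI units: p = 5.3e-5 eV/c = 2.8325e-32 kg·m/s.
Since λ = h/p for a photon, λ = 0.02339 m.
Converting to cm: λ = 2.339 cm ≈ 2.34 cm.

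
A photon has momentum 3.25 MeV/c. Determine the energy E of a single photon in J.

(c = 2.99792458e8 m/s, 1 eV = 1.602176634e-19 J.)
In SI units: p = 3.25 MeV/c = 1.7369e-21 kg·m/s.
Apply E = pc: E = 5.207e-13 J.
So E ≈ 5.21e-13 J.

5.21e-13 J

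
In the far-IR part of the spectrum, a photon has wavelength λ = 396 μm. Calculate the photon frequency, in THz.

(c = 2.99792458e8 m/s.)
In SI units: λ = 396 μm = 3.96e-4 m.
The photon relation is f = c/λ, giving f = 7.571e11 Hz.
Converting to THz: f = 0.7571 THz ≈ 0.757 THz.

0.757 THz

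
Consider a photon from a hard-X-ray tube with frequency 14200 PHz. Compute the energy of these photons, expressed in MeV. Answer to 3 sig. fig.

0.0587 MeV

(h = 6.62607015 × 10^-34 J·s, 1 eV = 1.602176634 × 10^-19 J.)
In SI units: f = 14200 PHz = 1.42 × 10^19 Hz.
For a photon E = hf, so E = 9.409 × 10^-15 J.
Converting to MeV: E = 0.05873 MeV ≈ 0.0587 MeV.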